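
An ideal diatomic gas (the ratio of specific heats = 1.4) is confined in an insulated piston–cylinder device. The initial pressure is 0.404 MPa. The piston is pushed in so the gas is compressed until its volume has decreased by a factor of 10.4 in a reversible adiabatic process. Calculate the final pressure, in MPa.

P₂ ≈ 10.7 MPa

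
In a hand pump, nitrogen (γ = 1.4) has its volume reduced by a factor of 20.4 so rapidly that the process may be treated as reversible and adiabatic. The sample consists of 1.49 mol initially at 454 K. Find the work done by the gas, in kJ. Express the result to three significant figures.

For a reversible adiabat TV^(γ−1) is constant, so T₂ = T₁ (V₁/V₂)^(γ−1).
T₂ = 454 × 20.4^(0.4) = 1517 K.
Q = 0, so ΔU = W_on_gas = nCᵥΔT with Cᵥ = R/(γ−1) = 20.79 J/(mol·K).
ΔU = 1.49 × 20.79 × (1517 − 454) = 32910 J.
Work done by the gas = −ΔU = -32910 J.

W ≈ -32.9 kJ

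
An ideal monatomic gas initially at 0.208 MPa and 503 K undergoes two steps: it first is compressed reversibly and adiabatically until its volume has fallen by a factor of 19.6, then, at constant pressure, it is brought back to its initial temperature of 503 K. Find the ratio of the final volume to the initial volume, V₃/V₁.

V₃/V₁ ≈ 0.00702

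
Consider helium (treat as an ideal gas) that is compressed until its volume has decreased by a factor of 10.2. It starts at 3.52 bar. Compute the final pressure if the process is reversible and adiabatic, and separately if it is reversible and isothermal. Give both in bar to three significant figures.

For a monatomic ideal gas γ = 5/3.
Isothermal: P₂ = P₁(V₁/V₂) = 3.52×10.2 = 35.9 bar.
Adiabatic: P₂ = P₁(V₁/V₂)^γ = 3.52×10.2^(5/3) = 168.9 bar.

adiabatic: 169 bar; isothermal: 35.9 bar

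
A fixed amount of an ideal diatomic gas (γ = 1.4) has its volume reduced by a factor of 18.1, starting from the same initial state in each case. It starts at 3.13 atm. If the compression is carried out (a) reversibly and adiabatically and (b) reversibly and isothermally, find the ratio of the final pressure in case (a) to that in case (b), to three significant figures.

Isothermal: P_b = P₁(V₁/V₂) = 3.13×18.1.
Adiabatic: P_a = P₁(V₁/V₂)^γ = 3.13×18.1^(1.4).
P_a/P_b = (V₁/V₂)^(γ−1) = 18.1^(0.4) = 3.185.

P_adiabatic / P_isothermal ≈ 3.18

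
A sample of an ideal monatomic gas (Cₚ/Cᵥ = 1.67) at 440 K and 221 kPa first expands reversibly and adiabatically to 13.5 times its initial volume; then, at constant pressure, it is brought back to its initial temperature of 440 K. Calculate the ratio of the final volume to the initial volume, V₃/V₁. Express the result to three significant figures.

Adiabatic step: V₂/V₁ = 13.5; T₂ = T₁·(1/13.5)^(0.67) = 76.94 K.
Isobaric step: V₃/V₂ = T₃/T₂ = 440/76.94.
V₃/V₁ = (V₂/V₁)(V₃/V₂) = 13.5 × (440/76.94) = 77.21.

V₃/V₁ ≈ 77.2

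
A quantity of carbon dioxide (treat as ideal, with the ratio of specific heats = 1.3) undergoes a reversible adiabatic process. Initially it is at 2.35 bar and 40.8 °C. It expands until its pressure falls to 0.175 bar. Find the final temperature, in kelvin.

T₂ ≈ 172 K

Adiabatic: T₂/T₁ = (P₂/P₁)^((γ−1)/γ).
T₁ = 40.8 °C = 313.9 K.
T₂ = 313.9 × (0.175/2.35)^(0.231) = 172.4 K.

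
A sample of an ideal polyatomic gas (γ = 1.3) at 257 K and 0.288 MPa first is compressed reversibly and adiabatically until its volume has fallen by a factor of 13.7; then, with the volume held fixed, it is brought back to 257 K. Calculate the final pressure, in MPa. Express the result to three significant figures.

Adiabatic step (PV^γ = const): P₂ = 0.288×13.7^(1.3) = 8.652 MPa; T₂ = 257×13.7^(0.3) = 563.6 K.
Isochoric: P₃ = P₂(T₃/T₂) = 8.652 × (257/563.6) = 3.946 MPa.

P₃ ≈ 3.95 MPa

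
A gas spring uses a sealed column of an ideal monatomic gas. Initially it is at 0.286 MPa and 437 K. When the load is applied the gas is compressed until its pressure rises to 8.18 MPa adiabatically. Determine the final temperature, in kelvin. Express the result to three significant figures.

T₂ ≈ 1670 K

Along an adiabat T P^((1−γ)/γ) is constant, so T₂ = T₁ (P₂/P₁)^((γ−1)/γ).
For a monatomic ideal gas γ = 5/3, so (γ−1)/γ = 2/5.
T₂ = 437 × (8.18/0.286)^(2/5) = 1671 K.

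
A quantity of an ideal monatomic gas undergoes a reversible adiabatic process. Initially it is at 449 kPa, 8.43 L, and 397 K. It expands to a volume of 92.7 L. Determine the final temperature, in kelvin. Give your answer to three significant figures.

Adiabatic: T₁V₁^(γ−1) = T₂V₂^(γ−1) ⇒ T₂ = T₁ (V₁/V₂)^(γ−1).
γ = 5/3 for a monatomic ideal gas.
T₂ = 397 × (8.43/92.7)^(2/3) = 80.28 K.

T₂ ≈ 80.3 K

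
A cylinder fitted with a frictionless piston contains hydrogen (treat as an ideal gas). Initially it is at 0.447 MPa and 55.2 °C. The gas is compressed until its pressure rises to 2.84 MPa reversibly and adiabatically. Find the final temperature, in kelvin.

Along an adiabat T P^((1−γ)/γ) is constant, so T₂ = T₁ (P₂/P₁)^((γ−1)/γ).
For a diatomic ideal gas γ = 7/5, so (γ−1)/γ = 2/7.
T₁ = 55.2 °C = 328.3 K.
T₂ = 328.3 × (2.84/0.447)^(2/7) = 556.9 K.

T₂ ≈ 557 K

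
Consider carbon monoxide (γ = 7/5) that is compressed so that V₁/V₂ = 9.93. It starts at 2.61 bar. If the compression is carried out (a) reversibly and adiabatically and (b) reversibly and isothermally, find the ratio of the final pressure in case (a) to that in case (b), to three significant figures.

Isothermal: P_b = P₁(V₁/V₂) = 2.61×9.93.
Adiabatic: P_a = P₁(V₁/V₂)^γ = 2.61×9.93^(7/5).
P_a/P_b = (V₁/V₂)^(γ−1) = 9.93^(2/5) = 2.505.

P_adiabatic / P_isothermal ≈ 2.50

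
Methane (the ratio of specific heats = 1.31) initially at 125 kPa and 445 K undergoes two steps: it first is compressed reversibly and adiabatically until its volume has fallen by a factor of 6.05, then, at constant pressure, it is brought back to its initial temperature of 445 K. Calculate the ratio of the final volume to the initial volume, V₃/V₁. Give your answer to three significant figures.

V₃/V₁ ≈ 0.0946

Adiabatic step: V₂/V₁ = 0.1653; T₂ = T₁·6.05^(0.31) = 777.5 K.
Isobaric step: V₃/V₂ = T₃/T₂ = 445/777.5.
V₃/V₁ = (V₂/V₁)(V₃/V₂) = 0.1653 × (445/777.5) = 0.0946.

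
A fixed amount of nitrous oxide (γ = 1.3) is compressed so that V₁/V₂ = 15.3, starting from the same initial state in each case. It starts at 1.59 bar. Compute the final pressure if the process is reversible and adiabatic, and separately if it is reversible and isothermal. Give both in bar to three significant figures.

Isothermal: P₂ = P₁(V₁/V₂) = 1.59×15.3 = 24.33 bar.
Adiabatic: P₂ = P₁(V₁/V₂)^γ = 1.59×15.3^(1.3) = 55.14 bar.

adiabatic: 55.1 bar; isothermal: 24.3 bar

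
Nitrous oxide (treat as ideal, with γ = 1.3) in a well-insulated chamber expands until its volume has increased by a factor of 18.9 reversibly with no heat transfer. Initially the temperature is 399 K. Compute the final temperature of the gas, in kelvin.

Adiabatic: T₁V₁^(γ−1) = T₂V₂^(γ−1) ⇒ T₂ = T₁ (V₁/V₂)^(γ−1).
T₂ = 399 × (1/18.9)^(0.3) = 165.2 K.

T₂ ≈ 165 K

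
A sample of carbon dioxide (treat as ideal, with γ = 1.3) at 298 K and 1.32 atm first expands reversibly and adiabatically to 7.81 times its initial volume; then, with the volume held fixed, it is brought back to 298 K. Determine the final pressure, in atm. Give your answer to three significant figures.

P₃ ≈ 0.169 atm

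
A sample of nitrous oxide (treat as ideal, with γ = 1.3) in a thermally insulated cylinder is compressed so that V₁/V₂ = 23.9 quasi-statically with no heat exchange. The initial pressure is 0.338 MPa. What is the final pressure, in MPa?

Adiabatic: P₁V₁^γ = P₂V₂^γ ⇒ P₂ = P₁ (V₁/V₂)^γ.
P₂ = 0.338 × 23.9^(1.3) = 20.93 MPa.

P₂ ≈ 20.9 MPa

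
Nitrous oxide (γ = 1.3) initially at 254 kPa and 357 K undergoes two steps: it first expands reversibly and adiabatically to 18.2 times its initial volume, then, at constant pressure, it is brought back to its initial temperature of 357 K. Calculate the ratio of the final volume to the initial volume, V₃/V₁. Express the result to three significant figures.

V₃/V₁ ≈ 43.5

Adiabatic step: V₂/V₁ = 18.2; T₂ = T₁·(1/18.2)^(0.3) = 149.5 K.
Isobaric step: V₃/V₂ = T₃/T₂ = 357/149.5.
V₃/V₁ = (V₂/V₁)(V₃/V₂) = 18.2 × (357/149.5) = 43.46.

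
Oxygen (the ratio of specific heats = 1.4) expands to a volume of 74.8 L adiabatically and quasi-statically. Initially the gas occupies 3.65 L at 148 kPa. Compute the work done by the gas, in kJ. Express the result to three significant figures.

P₂ = P₁(V₁/V₂)^γ = 148×(3.65/74.8)^(1.4) = 2.158 kPa.
For a reversible adiabat, W_by_gas = (P₁V₁ − P₂V₂)/(γ−1).
W_by = (148000×0.00365 − 2158×0.0748) / (0.4) = 947 J.

W ≈ 0.947 kJ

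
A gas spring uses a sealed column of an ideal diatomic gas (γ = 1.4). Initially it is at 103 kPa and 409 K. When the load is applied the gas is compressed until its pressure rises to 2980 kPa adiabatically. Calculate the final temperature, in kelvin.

T₂ ≈ 1070 K

Along an adiabat T P^((1−γ)/γ) is constant, so T₂ = T₁ (P₂/P₁)^((γ−1)/γ).
T₂ = 409 × (2980/103)^(0.286) = 1070 K.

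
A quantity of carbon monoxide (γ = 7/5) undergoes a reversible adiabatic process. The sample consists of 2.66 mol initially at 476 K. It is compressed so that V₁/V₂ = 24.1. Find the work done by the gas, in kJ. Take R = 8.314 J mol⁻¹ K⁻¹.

W ≈ -67.7 kJ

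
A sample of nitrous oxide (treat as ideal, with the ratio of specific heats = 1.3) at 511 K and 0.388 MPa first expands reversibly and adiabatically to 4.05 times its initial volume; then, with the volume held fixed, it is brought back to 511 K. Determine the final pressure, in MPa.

Adiabatic step (PV^γ = const): P₂ = 0.388×(1/4.05)^(1.3) = 0.06297 MPa; T₂ = 511×(1/4.05)^(0.3) = 335.9 K.
Isochoric: P₃ = P₂(T₃/T₂) = 0.06297 × (511/335.9) = 0.0958 MPa.

P₃ ≈ 0.0958 MPa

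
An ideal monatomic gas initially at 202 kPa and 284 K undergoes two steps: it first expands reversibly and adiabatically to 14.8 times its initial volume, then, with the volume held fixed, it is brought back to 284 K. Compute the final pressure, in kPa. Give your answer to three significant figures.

P₃ ≈ 13.6 kPa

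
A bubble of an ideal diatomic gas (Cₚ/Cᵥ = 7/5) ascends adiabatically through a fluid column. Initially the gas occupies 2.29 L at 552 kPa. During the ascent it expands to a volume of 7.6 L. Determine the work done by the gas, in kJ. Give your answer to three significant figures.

P₂ = P₁(V₁/V₂)^γ = 552×(2.29/7.6)^(7/5) = 102.9 kPa.
For a reversible adiabat, W_by_gas = (P₁V₁ − P₂V₂)/(γ−1).
W_by = (552000×0.00229 − 102900×0.0076) / (2/5) = 1204 J.

W ≈ 1.20 kJ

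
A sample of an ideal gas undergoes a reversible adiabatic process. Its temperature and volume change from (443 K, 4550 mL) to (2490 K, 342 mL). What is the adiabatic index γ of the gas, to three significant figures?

γ ≈ 1.67

TV^(γ−1) = const ⇒ γ − 1 = ln(T₂/T₁) / ln(V₁/V₂).
γ = 1 + ln(2490/443) / ln(4550/342) = 1.667.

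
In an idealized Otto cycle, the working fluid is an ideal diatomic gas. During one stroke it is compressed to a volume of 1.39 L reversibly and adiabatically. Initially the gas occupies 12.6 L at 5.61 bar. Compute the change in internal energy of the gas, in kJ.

γ = 7/5 for a diatomic ideal gas.
P₂ = P₁(V₁/V₂)^γ = 5.61×(12.6/1.39)^(7/5) = 122.8 bar.
For a reversible adiabat, W_by_gas = (P₁V₁ − P₂V₂)/(γ−1).
W_by = (561000×0.0126 − 1.228×10^7×0.00139) / (2/5) = -25010 J.
Q = 0 ⇒ ΔU = −W_by = 25010 J.

ΔU ≈ 25.0 kJ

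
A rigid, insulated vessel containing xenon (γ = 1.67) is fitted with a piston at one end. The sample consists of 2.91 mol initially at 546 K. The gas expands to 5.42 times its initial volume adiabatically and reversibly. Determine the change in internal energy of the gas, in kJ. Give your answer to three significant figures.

ΔU ≈ -13.4 kJ

For a reversible adiabat TV^(γ−1) is constant, so T₂ = T₁ (V₁/V₂)^(γ−1).
T₂ = 546 × (1/5.42)^(0.67) = 176 K.
Q = 0, so ΔU = W_on_gas = nCᵥΔT with Cᵥ = R/(γ−1) = 12.41 J/(mol·K).
ΔU = 2.91 × 12.41 × (176 − 546) = -13360 J.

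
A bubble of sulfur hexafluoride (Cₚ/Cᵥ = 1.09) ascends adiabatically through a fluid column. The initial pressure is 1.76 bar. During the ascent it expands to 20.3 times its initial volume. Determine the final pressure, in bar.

Since PV^γ is constant along a reversible adiabat, P₂ = P₁ (V₁/V₂)^γ.
P₂ = 1.76 × (1/20.3)^(1.09) = 0.06612 bar.

P₂ ≈ 0.0661 bar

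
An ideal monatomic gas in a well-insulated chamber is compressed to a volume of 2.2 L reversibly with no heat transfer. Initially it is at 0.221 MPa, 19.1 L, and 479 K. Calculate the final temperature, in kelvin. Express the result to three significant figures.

T₂ ≈ 2020 K

Adiabatic: T₁V₁^(γ−1) = T₂V₂^(γ−1) ⇒ T₂ = T₁ (V₁/V₂)^(γ−1).
γ = 5/3 for a monatomic ideal gas.
T₂ = 479 × (19.1/2.2)^(2/3) = 2023 K.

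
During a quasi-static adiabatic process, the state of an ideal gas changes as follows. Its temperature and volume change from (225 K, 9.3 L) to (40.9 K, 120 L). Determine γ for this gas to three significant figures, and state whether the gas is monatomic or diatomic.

TV^(γ−1) = const ⇒ γ − 1 = ln(T₂/T₁) / ln(V₁/V₂).
γ = 1 + ln(40.9/225) / ln(9.3/120) = 1.667.
γ ≈ 1.67 is close to 5/3, so the gas is monatomic.

γ ≈ 1.67; monatomic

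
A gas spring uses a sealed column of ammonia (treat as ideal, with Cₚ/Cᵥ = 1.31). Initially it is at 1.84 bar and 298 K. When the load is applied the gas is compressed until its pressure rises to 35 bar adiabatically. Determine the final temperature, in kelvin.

T₂ ≈ 598 K

Along an adiabat T P^((1−γ)/γ) is constant, so T₂ = T₁ (P₂/P₁)^((γ−1)/γ).
T₂ = 298 × (35/1.84)^(0.237) = 598.3 K.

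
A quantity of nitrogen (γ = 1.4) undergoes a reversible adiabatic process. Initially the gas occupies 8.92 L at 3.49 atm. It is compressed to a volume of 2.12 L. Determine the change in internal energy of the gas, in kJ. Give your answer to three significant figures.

ΔU ≈ 6.12 kJ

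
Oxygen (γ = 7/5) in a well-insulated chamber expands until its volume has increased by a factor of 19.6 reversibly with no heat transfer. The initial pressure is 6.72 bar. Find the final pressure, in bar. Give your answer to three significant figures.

P₂ ≈ 0.104 bar

Adiabatic: P₁V₁^γ = P₂V₂^γ ⇒ P₂ = P₁ (V₁/V₂)^γ.
P₂ = 6.72 × (1/19.6)^(7/5) = 0.1043 bar.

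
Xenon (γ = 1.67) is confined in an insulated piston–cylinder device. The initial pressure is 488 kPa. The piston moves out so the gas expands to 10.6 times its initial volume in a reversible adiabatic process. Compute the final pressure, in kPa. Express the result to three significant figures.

Adiabatic: P₁V₁^γ = P₂V₂^γ ⇒ P₂ = P₁ (V₁/V₂)^γ.
P₂ = 488 × (1/10.6)^(1.67) = 9.466 kPa.

P₂ ≈ 9.47 kPa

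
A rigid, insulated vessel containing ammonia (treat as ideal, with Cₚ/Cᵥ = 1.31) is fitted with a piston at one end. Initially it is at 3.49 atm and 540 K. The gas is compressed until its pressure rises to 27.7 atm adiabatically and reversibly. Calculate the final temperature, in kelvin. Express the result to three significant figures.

Adiabatic: T₂/T₁ = (P₂/P₁)^((γ−1)/γ).
T₂ = 540 × (27.7/3.49)^(0.237) = 881.6 K.

T₂ ≈ 882 K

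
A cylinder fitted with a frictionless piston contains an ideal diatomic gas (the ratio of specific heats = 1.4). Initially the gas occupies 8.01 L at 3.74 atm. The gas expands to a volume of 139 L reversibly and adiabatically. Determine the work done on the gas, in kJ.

W ≈ -5.17 kJ

P₂ = P₁(V₁/V₂)^γ = 3.74×(8.01/139)^(1.4) = 0.06882 atm.
For a reversible adiabat, W_by_gas = (P₁V₁ − P₂V₂)/(γ−1).
W_by = (379000×0.00801 − 6974×0.139) / (0.4) = 5165 J.
W_on_gas = −W_by = -5165 J.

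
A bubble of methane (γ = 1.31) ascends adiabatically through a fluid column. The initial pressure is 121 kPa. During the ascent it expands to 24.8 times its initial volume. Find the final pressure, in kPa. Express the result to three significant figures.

Since PV^γ is constant along a reversible adiabat, P₂ = P₁ (V₁/V₂)^γ.
P₂ = 121 × (1/24.8)^(1.31) = 1.803 kPa.

P₂ ≈ 1.80 kPa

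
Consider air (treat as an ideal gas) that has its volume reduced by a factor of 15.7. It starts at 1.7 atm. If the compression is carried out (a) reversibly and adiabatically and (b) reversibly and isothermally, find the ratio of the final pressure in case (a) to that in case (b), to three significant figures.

For a diatomic ideal gas γ = 7/5.
Isothermal: P_b = P₁(V₁/V₂) = 1.7×15.7.
Adiabatic: P_a = P₁(V₁/V₂)^γ = 1.7×15.7^(7/5).
P_a/P_b = (V₁/V₂)^(γ−1) = 15.7^(2/5) = 3.009.

P_adiabatic / P_isothermal ≈ 3.01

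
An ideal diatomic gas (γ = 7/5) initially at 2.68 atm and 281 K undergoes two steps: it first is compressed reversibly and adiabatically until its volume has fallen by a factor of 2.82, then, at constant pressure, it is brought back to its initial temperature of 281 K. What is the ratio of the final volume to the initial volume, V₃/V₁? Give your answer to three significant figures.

V₃/V₁ ≈ 0.234

Adiabatic step: V₂/V₁ = 0.3546; T₂ = T₁·2.82^(2/5) = 425.4 K.
Isobaric step: V₃/V₂ = T₃/T₂ = 281/425.4.
V₃/V₁ = (V₂/V₁)(V₃/V₂) = 0.3546 × (281/425.4) = 0.2342.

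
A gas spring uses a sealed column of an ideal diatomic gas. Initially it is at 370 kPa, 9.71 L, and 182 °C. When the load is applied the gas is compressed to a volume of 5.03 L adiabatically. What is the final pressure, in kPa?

Adiabatic: P₁V₁^γ = P₂V₂^γ ⇒ P₂ = P₁ (V₁/V₂)^γ.
γ = 7/5 for a diatomic ideal gas.
P₂ = 370 × (9.71/5.03)^(7/5) = 929.2 kPa.

P₂ ≈ 929 kPa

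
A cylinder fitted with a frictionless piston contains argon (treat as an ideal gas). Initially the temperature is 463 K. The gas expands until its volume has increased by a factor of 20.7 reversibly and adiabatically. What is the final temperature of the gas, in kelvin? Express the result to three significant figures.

T₂ ≈ 61.4 K

For a reversible adiabat TV^(γ−1) is constant, so T₂ = T₁ (V₁/V₂)^(γ−1).
For a monatomic ideal gas γ = 5/3, so γ−1 = 2/3.
T₂ = 463 × (1/20.7)^(2/3) = 61.41 K.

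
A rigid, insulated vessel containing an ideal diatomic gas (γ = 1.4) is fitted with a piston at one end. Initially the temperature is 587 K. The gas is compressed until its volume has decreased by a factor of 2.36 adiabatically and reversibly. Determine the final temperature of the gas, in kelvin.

T₂ ≈ 828 K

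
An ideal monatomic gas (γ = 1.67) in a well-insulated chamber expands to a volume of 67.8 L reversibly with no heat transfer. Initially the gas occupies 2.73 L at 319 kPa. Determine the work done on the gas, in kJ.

P₂ = P₁(V₁/V₂)^γ = 319×(2.73/67.8)^(1.67) = 1.493 kPa.
For a reversible adiabat, W_by_gas = (P₁V₁ − P₂V₂)/(γ−1).
W_by = (319000×0.00273 − 1493×0.0678) / (0.67) = 1149 J.
W_on_gas = −W_by = -1149 J.

W ≈ -1.15 kJ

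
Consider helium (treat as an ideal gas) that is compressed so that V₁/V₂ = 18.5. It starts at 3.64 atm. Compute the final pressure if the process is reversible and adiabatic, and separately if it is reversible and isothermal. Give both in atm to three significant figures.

adiabatic: 471 atm; isothermal: 67.3 atm

For a monatomic ideal gas γ = 5/3.
Isothermal: P₂ = P₁(V₁/V₂) = 3.64×18.5 = 67.34 atm.
Adiabatic: P₂ = P₁(V₁/V₂)^γ = 3.64×18.5^(5/3) = 471 atm.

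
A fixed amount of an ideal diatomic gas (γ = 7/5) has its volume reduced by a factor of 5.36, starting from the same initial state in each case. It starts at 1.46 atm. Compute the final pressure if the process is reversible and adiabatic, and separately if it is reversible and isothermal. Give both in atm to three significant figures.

Isothermal: P₂ = P₁(V₁/V₂) = 1.46×5.36 = 7.826 atm.
Adiabatic: P₂ = P₁(V₁/V₂)^γ = 1.46×5.36^(7/5) = 15.32 atm.

adiabatic: 15.3 atm; isothermal: 7.83 atm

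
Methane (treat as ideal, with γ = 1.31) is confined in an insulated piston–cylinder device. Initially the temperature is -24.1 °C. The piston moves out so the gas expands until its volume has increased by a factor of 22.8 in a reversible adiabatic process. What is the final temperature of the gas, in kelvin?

T₂ ≈ 94.5 K

Adiabatic: T₁V₁^(γ−1) = T₂V₂^(γ−1) ⇒ T₂ = T₁ (V₁/V₂)^(γ−1).
T₁ = -24.1 °C = 249 K.
T₂ = 249 × (1/22.8)^(0.31) = 94.48 K.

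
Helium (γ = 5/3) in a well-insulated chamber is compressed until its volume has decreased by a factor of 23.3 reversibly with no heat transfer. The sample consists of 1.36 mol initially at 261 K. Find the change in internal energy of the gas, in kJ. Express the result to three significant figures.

ΔU ≈ 31.7 kJ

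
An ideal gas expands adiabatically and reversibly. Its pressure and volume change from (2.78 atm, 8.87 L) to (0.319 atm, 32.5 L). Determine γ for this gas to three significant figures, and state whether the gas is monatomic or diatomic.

PV^γ = const ⇒ γ = ln(P₂/P₁) / ln(V₁/V₂).
γ = ln(0.319/2.78) / ln(8.87/32.5) = 1.667.
γ ≈ 1.67 is close to 5/3, so the gas is monatomic.

γ ≈ 1.67; monatomic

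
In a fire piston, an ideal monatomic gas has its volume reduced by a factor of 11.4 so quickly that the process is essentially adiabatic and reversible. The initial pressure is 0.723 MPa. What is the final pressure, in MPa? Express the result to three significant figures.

P₂ ≈ 41.7 MPa

Adiabatic: P₁V₁^γ = P₂V₂^γ ⇒ P₂ = P₁ (V₁/V₂)^γ.
For a monatomic ideal gas γ = 5/3.
P₂ = 0.723 × 11.4^(5/3) = 41.75 MPa.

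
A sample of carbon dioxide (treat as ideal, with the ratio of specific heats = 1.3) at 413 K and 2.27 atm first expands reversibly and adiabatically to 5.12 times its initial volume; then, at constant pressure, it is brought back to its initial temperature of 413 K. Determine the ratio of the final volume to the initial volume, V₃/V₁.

Adiabatic step: V₂/V₁ = 5.12; T₂ = T₁·(1/5.12)^(0.3) = 253 K.
Isobaric step: V₃/V₂ = T₃/T₂ = 413/253.
V₃/V₁ = (V₂/V₁)(V₃/V₂) = 5.12 × (413/253) = 8.357.

V₃/V₁ ≈ 8.36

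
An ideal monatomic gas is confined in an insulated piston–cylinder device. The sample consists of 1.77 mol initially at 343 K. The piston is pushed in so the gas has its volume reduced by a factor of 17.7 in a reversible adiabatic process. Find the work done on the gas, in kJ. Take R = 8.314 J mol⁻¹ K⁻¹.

For a reversible adiabat TV^(γ−1) is constant, so T₂ = T₁ (V₁/V₂)^(γ−1).
γ = 5/3 for a monatomic ideal gas, so γ−1 = 2/3.
T₂ = 343 × 17.7^(2/3) = 2330 K.
Q = 0, so ΔU = W_on_gas = nCᵥΔT with Cᵥ = R/(γ−1) = 12.47 J/(mol·K).
ΔU = 1.77 × 12.47 × (2330 − 343) = 43850 J.

W ≈ 43.9 kJ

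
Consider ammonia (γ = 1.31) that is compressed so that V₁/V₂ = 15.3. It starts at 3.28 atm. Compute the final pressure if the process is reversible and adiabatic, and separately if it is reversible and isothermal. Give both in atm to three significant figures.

Isothermal: P₂ = P₁(V₁/V₂) = 3.28×15.3 = 50.18 atm.
Adiabatic: P₂ = P₁(V₁/V₂)^γ = 3.28×15.3^(1.31) = 116.9 atm.

adiabatic: 117 atm; isothermal: 50.2 atm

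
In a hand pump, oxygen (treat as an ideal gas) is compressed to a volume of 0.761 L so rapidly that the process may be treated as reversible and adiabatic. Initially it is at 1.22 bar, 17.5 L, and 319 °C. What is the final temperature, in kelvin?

Adiabatic: T₁V₁^(γ−1) = T₂V₂^(γ−1) ⇒ T₂ = T₁ (V₁/V₂)^(γ−1).
γ = 7/5 for a diatomic ideal gas.
T₁ = 319 °C = 592.1 K.
T₂ = 592.1 × (17.5/0.761)^(2/5) = 2075 K.

T₂ ≈ 2080 K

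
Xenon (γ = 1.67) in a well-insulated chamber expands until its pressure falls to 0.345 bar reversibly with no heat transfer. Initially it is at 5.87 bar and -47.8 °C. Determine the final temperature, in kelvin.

T₂ ≈ 72.3 K

Along an adiabat T P^((1−γ)/γ) is constant, so T₂ = T₁ (P₂/P₁)^((γ−1)/γ).
T₁ = -47.8 °C = 225.3 K.
T₂ = 225.3 × (0.345/5.87)^(0.401) = 72.29 K.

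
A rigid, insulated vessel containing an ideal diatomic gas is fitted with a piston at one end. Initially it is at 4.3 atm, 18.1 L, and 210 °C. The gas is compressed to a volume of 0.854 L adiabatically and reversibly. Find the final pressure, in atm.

P₂ ≈ 309 atm

Since PV^γ is constant along a reversible adiabat, P₂ = P₁ (V₁/V₂)^γ.
γ = 7/5 for a diatomic ideal gas.
P₂ = 4.3 × (18.1/0.854)^(7/5) = 309.2 atm.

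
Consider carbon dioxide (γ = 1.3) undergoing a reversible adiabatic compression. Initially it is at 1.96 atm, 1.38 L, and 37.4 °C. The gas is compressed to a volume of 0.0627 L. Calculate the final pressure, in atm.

P₂ ≈ 109 atm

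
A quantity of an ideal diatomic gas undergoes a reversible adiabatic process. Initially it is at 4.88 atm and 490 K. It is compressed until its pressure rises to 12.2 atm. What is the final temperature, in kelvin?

Along an adiabat T P^((1−γ)/γ) is constant, so T₂ = T₁ (P₂/P₁)^((γ−1)/γ).
For a diatomic ideal gas γ = 7/5, so (γ−1)/γ = 2/7.
T₂ = 490 × (12.2/4.88)^(2/7) = 636.6 K.

T₂ ≈ 637 K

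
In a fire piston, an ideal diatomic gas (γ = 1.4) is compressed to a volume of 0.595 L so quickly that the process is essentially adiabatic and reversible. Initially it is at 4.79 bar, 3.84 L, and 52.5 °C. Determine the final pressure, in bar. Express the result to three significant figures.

P₂ ≈ 65.2 bar

Since PV^γ is constant along a reversible adiabat, P₂ = P₁ (V₁/V₂)^γ.
P₂ = 4.79 × (3.84/0.595)^(1.4) = 65.17 bar.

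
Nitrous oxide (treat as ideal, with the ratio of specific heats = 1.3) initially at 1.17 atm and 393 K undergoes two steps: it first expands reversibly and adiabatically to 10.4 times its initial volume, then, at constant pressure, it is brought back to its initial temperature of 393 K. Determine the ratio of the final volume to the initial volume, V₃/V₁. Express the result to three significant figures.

V₃/V₁ ≈ 21.0

Adiabatic step: V₂/V₁ = 10.4; T₂ = T₁·(1/10.4)^(0.3) = 194.7 K.
Isobaric step: V₃/V₂ = T₃/T₂ = 393/194.7.
V₃/V₁ = (V₂/V₁)(V₃/V₂) = 10.4 × (393/194.7) = 21.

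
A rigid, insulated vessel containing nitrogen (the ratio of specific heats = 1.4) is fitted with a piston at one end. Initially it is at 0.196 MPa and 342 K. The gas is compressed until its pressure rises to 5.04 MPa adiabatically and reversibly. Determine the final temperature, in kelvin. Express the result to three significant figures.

T₂ ≈ 865 K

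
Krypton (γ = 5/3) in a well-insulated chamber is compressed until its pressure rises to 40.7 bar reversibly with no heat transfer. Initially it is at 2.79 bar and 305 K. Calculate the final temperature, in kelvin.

T₂ ≈ 891 K

Adiabatic: T₂/T₁ = (P₂/P₁)^((γ−1)/γ).
T₂ = 305 × (40.7/2.79)^(2/5) = 891 K.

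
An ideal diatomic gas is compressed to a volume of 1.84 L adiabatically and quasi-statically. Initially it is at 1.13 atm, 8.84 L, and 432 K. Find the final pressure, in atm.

Adiabatic: P₁V₁^γ = P₂V₂^γ ⇒ P₂ = P₁ (V₁/V₂)^γ.
γ = 7/5 for a diatomic ideal gas.
P₂ = 1.13 × (8.84/1.84)^(7/5) = 10.17 atm.

P₂ ≈ 10.2 atm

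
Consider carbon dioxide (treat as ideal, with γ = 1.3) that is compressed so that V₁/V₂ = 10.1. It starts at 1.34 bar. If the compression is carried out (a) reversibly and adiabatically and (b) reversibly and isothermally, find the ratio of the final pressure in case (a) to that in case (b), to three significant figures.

Isothermal: P_b = P₁(V₁/V₂) = 1.34×10.1.
Adiabatic: P_a = P₁(V₁/V₂)^γ = 1.34×10.1^(1.3).
P_a/P_b = (V₁/V₂)^(γ−1) = 10.1^(0.3) = 2.001.

P_adiabatic / P_isothermal ≈ 2.00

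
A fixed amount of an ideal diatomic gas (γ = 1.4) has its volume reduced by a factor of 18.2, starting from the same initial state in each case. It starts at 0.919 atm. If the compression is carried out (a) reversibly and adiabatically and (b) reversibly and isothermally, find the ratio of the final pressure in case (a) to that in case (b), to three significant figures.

P_adiabatic / P_isothermal ≈ 3.19

Isothermal: P_b = P₁(V₁/V₂) = 0.919×18.2.
Adiabatic: P_a = P₁(V₁/V₂)^γ = 0.919×18.2^(1.4).
P_a/P_b = (V₁/V₂)^(γ−1) = 18.2^(0.4) = 3.192.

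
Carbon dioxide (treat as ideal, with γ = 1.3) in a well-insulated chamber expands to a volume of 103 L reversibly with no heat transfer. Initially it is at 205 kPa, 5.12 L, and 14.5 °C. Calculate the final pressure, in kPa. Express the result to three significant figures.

P₂ ≈ 4.14 kPa

Adiabatic: P₁V₁^γ = P₂V₂^γ ⇒ P₂ = P₁ (V₁/V₂)^γ.
P₂ = 205 × (5.12/103)^(1.3) = 4.141 kPa.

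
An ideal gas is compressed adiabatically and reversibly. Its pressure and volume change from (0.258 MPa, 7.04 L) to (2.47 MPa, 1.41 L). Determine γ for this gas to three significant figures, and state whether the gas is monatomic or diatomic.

PV^γ = const ⇒ γ = ln(P₂/P₁) / ln(V₁/V₂).
γ = ln(2.47/0.258) / ln(7.04/1.41) = 1.405.
γ ≈ 1.40 is close to 7/5, so the gas is diatomic.

γ ≈ 1.40; diatomic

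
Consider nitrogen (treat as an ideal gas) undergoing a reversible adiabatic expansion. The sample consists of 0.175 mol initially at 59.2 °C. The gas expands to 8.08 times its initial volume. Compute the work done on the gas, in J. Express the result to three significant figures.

Adiabatic: T₁V₁^(γ−1) = T₂V₂^(γ−1) ⇒ T₂ = T₁ (V₁/V₂)^(γ−1).
γ = 7/5 for a diatomic ideal gas, so γ−1 = 2/5.
T₁ = 59.2 °C = 332.3 K.
T₂ = 332.3 × (1/8.08)^(2/5) = 144.1 K.
Q = 0, so ΔU = W_on_gas = nCᵥΔT with Cᵥ = R/(γ−1) = 20.79 J/(mol·K).
ΔU = 0.175 × 20.79 × (144.1 − 332.3) = -684.8 J.

W ≈ -685 J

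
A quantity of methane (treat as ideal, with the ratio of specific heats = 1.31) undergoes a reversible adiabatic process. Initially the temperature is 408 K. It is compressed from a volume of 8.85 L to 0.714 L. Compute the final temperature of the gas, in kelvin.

T₂ ≈ 890 K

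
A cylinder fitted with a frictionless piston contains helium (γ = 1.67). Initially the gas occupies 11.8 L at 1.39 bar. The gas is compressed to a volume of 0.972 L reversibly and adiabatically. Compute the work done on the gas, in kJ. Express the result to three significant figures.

P₂ = P₁(V₁/V₂)^γ = 1.39×(11.8/0.972)^(1.67) = 89.88 bar.
For a reversible adiabat, W_by_gas = (P₁V₁ − P₂V₂)/(γ−1).
W_by = (139000×0.0118 − 8.988×10^6×0.000972) / (0.67) = -10590 J.
W_on_gas = −W_by = 10590 J.

W ≈ 10.6 kJ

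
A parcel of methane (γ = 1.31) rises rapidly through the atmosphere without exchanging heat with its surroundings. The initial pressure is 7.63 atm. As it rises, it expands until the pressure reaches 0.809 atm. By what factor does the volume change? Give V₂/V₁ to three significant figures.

V₂/V₁ ≈ 5.55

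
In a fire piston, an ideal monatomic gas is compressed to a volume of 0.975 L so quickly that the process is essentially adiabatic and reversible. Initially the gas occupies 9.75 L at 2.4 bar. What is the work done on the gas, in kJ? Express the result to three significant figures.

W ≈ 12.8 kJ

γ = 5/3 for a monatomic ideal gas.
P₂ = P₁(V₁/V₂)^γ = 2.4×(9.75/0.975)^(5/3) = 111.4 bar.
For a reversible adiabat, W_by_gas = (P₁V₁ − P₂V₂)/(γ−1).
W_by = (240000×0.00975 − 1.114×10^7×0.000975) / (2/3) = -12780 J.
W_on_gas = −W_by = 12780 J.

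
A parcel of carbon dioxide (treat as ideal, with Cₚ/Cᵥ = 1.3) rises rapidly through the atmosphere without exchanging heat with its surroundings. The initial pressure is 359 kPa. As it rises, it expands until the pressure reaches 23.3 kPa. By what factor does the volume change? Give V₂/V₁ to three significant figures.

From PV^γ = const, V₂/V₁ = (P₁/P₂)^(1/γ).
V₂/V₁ = (359/23.3)^(0.769) = 8.197.

V₂/V₁ ≈ 8.20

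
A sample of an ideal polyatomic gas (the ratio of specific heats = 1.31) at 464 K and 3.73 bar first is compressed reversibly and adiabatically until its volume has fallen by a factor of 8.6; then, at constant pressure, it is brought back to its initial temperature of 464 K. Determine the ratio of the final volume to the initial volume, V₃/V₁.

V₃/V₁ ≈ 0.0597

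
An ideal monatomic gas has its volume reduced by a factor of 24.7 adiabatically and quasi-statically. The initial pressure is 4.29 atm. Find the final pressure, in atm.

P₂ ≈ 899 atm

Since PV^γ is constant along a reversible adiabat, P₂ = P₁ (V₁/V₂)^γ.
For a monatomic ideal gas γ = 5/3.
P₂ = 4.29 × 24.7^(5/3) = 898.7 atm.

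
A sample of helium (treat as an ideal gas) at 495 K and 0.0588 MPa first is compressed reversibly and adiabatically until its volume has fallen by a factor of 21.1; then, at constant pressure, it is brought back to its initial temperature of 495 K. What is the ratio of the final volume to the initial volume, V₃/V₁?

For a monatomic ideal gas γ = 5/3.
Adiabatic step: V₂/V₁ = 0.04739; T₂ = T₁·21.1^(2/3) = 3780 K.
Isobaric step: V₃/V₂ = T₃/T₂ = 495/3780.
V₃/V₁ = (V₂/V₁)(V₃/V₂) = 0.04739 × (495/3780) = 0.006207.

V₃/V₁ ≈ 0.00621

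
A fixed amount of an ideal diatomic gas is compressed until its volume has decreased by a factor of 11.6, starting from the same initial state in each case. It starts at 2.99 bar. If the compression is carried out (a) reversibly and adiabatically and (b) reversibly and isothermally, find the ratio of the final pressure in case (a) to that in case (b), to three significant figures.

For a diatomic ideal gas γ = 7/5.
Isothermal: P_b = P₁(V₁/V₂) = 2.99×11.6.
Adiabatic: P_a = P₁(V₁/V₂)^γ = 2.99×11.6^(7/5).
P_a/P_b = (V₁/V₂)^(γ−1) = 11.6^(2/5) = 2.666.

P_adiabatic / P_isothermal ≈ 2.67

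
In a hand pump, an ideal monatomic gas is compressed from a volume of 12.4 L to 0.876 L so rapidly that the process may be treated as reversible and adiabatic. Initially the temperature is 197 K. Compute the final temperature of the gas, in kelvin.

T₂ ≈ 1150 K

For a reversible adiabat TV^(γ−1) is constant, so T₂ = T₁ (V₁/V₂)^(γ−1).
For a monatomic ideal gas γ = 5/3, so γ−1 = 2/3.
T₂ = 197 × (12.4/0.876)^(2/3) = 1153 K.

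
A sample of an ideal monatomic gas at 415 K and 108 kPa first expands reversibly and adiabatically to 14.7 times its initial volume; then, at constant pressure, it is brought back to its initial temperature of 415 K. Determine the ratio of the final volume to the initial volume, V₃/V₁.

For a monatomic ideal gas γ = 5/3.
Adiabatic step: V₂/V₁ = 14.7; T₂ = T₁·(1/14.7)^(2/3) = 69.16 K.
Isobaric step: V₃/V₂ = T₃/T₂ = 415/69.16.
V₃/V₁ = (V₂/V₁)(V₃/V₂) = 14.7 × (415/69.16) = 88.21.

V₃/V₁ ≈ 88.2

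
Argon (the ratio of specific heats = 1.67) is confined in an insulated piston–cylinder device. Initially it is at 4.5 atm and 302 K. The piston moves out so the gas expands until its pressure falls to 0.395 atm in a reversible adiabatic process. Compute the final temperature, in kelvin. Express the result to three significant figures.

Adiabatic: T₂/T₁ = (P₂/P₁)^((γ−1)/γ).
T₂ = 302 × (0.395/4.5)^(0.401) = 113.8 K.

T₂ ≈ 114 K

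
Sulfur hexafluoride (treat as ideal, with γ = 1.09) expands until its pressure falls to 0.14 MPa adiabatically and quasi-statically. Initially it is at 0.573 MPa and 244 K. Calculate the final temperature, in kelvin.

T₂ ≈ 217 K

Along an adiabat T P^((1−γ)/γ) is constant, so T₂ = T₁ (P₂/P₁)^((γ−1)/γ).
T₂ = 244 × (0.14/0.573)^(0.0826) = 217.2 K.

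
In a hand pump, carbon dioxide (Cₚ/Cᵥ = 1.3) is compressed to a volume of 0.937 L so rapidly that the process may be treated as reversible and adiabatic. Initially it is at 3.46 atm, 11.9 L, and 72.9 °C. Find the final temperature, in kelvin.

Adiabatic: T₁V₁^(γ−1) = T₂V₂^(γ−1) ⇒ T₂ = T₁ (V₁/V₂)^(γ−1).
T₁ = 72.9 °C = 346 K.
T₂ = 346 × (11.9/0.937)^(0.3) = 741.8 K.

T₂ ≈ 742 K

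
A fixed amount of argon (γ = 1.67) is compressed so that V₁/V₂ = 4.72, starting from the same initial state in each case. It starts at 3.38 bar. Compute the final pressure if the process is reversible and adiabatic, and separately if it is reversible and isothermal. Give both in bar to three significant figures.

Isothermal: P₂ = P₁(V₁/V₂) = 3.38×4.72 = 15.95 bar.
Adiabatic: P₂ = P₁(V₁/V₂)^γ = 3.38×4.72^(1.67) = 45.12 bar.

adiabatic: 45.1 bar; isothermal: 16.0 bar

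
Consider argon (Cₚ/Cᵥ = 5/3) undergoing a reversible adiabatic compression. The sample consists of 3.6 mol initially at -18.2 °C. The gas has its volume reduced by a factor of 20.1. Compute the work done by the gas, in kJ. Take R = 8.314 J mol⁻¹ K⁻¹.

W ≈ -73.2 kJ

For a reversible adiabat TV^(γ−1) is constant, so T₂ = T₁ (V₁/V₂)^(γ−1).
T₁ = -18.2 °C = 254.9 K.
T₂ = 254.9 × 20.1^(2/3) = 1885 K.
Q = 0, so ΔU = W_on_gas = nCᵥΔT with Cᵥ = R/(γ−1) = 12.47 J/(mol·K).
ΔU = 3.6 × 12.47 × (1885 − 254.9) = 73170 J.
Work done by the gas = −ΔU = -73170 J.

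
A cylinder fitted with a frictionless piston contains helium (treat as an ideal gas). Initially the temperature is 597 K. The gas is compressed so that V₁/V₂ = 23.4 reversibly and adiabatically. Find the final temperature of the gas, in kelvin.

Adiabatic: T₁V₁^(γ−1) = T₂V₂^(γ−1) ⇒ T₂ = T₁ (V₁/V₂)^(γ−1).
For a monatomic ideal gas γ = 5/3, so γ−1 = 2/3.
T₂ = 597 × 23.4^(2/3) = 4884 K.

T₂ ≈ 4880 K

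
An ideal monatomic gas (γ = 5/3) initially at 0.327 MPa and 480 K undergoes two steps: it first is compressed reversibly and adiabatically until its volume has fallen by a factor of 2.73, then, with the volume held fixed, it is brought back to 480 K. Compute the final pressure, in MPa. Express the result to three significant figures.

Adiabatic step (PV^γ = const): P₂ = 0.327×2.73^(5/3) = 1.744 MPa; T₂ = 480×2.73^(2/3) = 937.6 K.
Isochoric: P₃ = P₂(T₃/T₂) = 1.744 × (480/937.6) = 0.8927 MPa.

P₃ ≈ 0.893 MPa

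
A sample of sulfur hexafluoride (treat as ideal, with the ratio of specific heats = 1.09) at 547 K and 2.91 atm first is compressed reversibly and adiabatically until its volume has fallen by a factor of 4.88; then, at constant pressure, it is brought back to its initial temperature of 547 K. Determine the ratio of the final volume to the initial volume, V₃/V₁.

Adiabatic step: V₂/V₁ = 0.2049; T₂ = T₁·4.88^(0.09) = 630.9 K.
Isobaric step: V₃/V₂ = T₃/T₂ = 547/630.9.
V₃/V₁ = (V₂/V₁)(V₃/V₂) = 0.2049 × (547/630.9) = 0.1777.

V₃/V₁ ≈ 0.178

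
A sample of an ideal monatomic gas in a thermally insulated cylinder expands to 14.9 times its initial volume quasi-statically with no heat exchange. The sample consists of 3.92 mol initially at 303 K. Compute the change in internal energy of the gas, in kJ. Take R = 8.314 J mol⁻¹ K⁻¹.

Adiabatic: T₁V₁^(γ−1) = T₂V₂^(γ−1) ⇒ T₂ = T₁ (V₁/V₂)^(γ−1).
γ = 5/3 for a monatomic ideal gas, so γ−1 = 2/3.
T₂ = 303 × (1/14.9)^(2/3) = 50.04 K.
Q = 0, so ΔU = W_on_gas = nCᵥΔT with Cᵥ = R/(γ−1) = 12.47 J/(mol·K).
ΔU = 3.92 × 12.47 × (50.04 − 303) = -12370 J.

ΔU ≈ -12.4 kJ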